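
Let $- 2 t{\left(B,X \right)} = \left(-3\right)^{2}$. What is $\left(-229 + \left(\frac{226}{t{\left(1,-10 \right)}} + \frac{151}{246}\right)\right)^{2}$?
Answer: $\frac{42276705769}{544644} \approx 77623.0$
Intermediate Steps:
$t{\left(B,X \right)} = - \frac{9}{2}$ ($t{\left(B,X \right)} = - \frac{\left(-3\right)^{2}}{2} = \left(- \frac{1}{2}\right) 9 = - \frac{9}{2}$)
$\left(-229 + \left(\frac{226}{t{\left(1,-10 \right)}} + \frac{151}{246}\right)\right)^{2} = \left(-229 + \left(\frac{226}{- \frac{9}{2}} + \frac{151}{246}\right)\right)^{2} = \left(-229 + \left(226 \left(- \frac{2}{9}\right) + 151 \cdot \frac{1}{246}\right)\right)^{2} = \left(-229 + \left(- \frac{452}{9} + \frac{151}{246}\right)\right)^{2} = \left(-229 - \frac{36611}{738}\right)^{2} = \left(- \frac{205613}{738}\right)^{2} = \frac{42276705769}{544644}$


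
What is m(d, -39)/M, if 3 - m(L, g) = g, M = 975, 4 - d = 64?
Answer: 14/325 ≈ 0.043077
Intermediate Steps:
d = -60 (d = 4 - 1*64 = 4 - 64 = -60)
m(L, g) = 3 - g
m(d, -39)/M = (3 - 1*(-39))/975 = (3 + 39)*(1/975) = 42*(1/975) = 14/325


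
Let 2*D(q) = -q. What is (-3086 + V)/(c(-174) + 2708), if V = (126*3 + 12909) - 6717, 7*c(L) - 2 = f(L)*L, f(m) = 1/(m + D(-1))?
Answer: 4231318/3289387 ≈ 1.2864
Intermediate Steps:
D(q) = -q/2 (D(q) = (-q)/2 = -q/2)
f(m) = 1/(1/2 + m) (f(m) = 1/(m - 1/2*(-1)) = 1/(m + 1/2) = 1/(1/2 + m))
c(L) = 2/7 + 2*L/(7*(1 + 2*L)) (c(L) = 2/7 + ((2/(1 + 2*L))*L)/7 = 2/7 + (2*L/(1 + 2*L))/7 = 2/7 + 2*L/(7*(1 + 2*L)))
V = 6570 (V = (378 + 12909) - 6717 = 13287 - 6717 = 6570)
(-3086 + V)/(c(-174) + 2708) = (-3086 + 6570)/(2*(1 + 3*(-174))/(7*(1 + 2*(-174))) + 2708) = 3484/(2*(1 - 522)/(7*(1 - 348)) + 2708) = 3484/((2/7)*(-521)/(-347) + 2708) = 3484/((2/7)*(-1/347)*(-521) + 2708) = 3484/(1042/2429 + 2708) = 3484/(6578774/2429) = 3484*(2429/6578774) = 4231318/3289387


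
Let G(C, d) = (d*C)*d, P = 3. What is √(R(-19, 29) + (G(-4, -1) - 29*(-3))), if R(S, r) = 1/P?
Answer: 5*√30/3 ≈ 9.1287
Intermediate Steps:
G(C, d) = C*d² (G(C, d) = (C*d)*d = C*d²)
R(S, r) = ⅓ (R(S, r) = 1/3 = ⅓)
√(R(-19, 29) + (G(-4, -1) - 29*(-3))) = √(⅓ + (-4*(-1)² - 29*(-3))) = √(⅓ + (-4*1 + 87)) = √(⅓ + (-4 + 87)) = √(⅓ + 83) = √(250/3) = 5*√30/3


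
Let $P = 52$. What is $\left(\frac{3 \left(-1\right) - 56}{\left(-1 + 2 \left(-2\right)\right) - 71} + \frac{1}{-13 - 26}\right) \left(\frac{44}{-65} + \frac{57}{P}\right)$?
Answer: $\frac{48505}{154128} \approx 0.31471$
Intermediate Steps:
$\left(\frac{3 \left(-1\right) - 56}{\left(-1 + 2 \left(-2\right)\right) - 71} + \frac{1}{-13 - 26}\right) \left(\frac{44}{-65} + \frac{57}{P}\right) = \left(\frac{3 \left(-1\right) - 56}{\left(-1 + 2 \left(-2\right)\right) - 71} + \frac{1}{-13 - 26}\right) \left(\frac{44}{-65} + \frac{57}{52}\right) = \left(\frac{-3 - 56}{\left(-1 - 4\right) - 71} + \frac{1}{-39}\right) \left(44 \left(- \frac{1}{65}\right) + 57 \cdot \frac{1}{52}\right) = \left(- \frac{59}{-5 - 71} - \frac{1}{39}\right) \left(- \frac{44}{65} + \frac{57}{52}\right) = \left(- \frac{59}{-76} - \frac{1}{39}\right) \frac{109}{260} = \left(\left(-59\right) \left(- \frac{1}{76}\right) - \frac{1}{39}\right) \frac{109}{260} = \left(\frac{59}{76} - \frac{1}{39}\right) \frac{109}{260} = \frac{2225}{2964} \cdot \frac{109}{260} = \frac{48505}{154128}$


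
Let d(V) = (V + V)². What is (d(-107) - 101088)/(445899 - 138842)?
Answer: -55292/307057 ≈ -0.18007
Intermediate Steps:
d(V) = 4*V² (d(V) = (2*V)² = 4*V²)
(d(-107) - 101088)/(445899 - 138842) = (4*(-107)² - 101088)/(445899 - 138842) = (4*11449 - 101088)/307057 = (45796 - 101088)*(1/307057) = -55292*1/307057 = -55292/307057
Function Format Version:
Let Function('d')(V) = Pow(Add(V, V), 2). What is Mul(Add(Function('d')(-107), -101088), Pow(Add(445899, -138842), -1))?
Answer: Rational(-55292, 307057) ≈ -0.18007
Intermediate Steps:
Function('d')(V) = Mul(4, Pow(V, 2)) (Function('d')(V) = Pow(Mul(2, V), 2) = Mul(4, Pow(V, 2)))
Mul(Add(Function('d')(-107), -101088), Pow(Add(445899, -138842), -1)) = Mul(Add(Mul(4, Pow(-107, 2)), -101088), Pow(Add(445899, -138842), -1)) = Mul(Add(Mul(4, 11449), -101088), Pow(307057, -1)) = Mul(Add(45796, -101088), Rational(1, 307057)) = Mul(-55292, Rational(1, 307057)) = Rational(-55292, 307057)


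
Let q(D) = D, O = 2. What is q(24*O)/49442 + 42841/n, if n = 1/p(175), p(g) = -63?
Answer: -66721558719/24721 ≈ -2.6990e+6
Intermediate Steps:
n = -1/63 (n = 1/(-63) = -1/63 ≈ -0.015873)
q(24*O)/49442 + 42841/n = (24*2)/49442 + 42841/(-1/63) = 48*(1/49442) + 42841*(-63) = 24/24721 - 2698983 = -66721558719/24721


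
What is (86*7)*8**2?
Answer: 38528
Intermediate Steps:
(86*7)*8**2 = 602*64 = 38528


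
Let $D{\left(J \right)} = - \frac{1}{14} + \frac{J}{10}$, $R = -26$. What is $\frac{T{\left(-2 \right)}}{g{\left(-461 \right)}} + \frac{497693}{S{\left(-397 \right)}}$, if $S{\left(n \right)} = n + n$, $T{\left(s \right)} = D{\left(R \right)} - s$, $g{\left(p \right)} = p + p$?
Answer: $- \frac{16060534451}{25622380} \approx -626.82$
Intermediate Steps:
$g{\left(p \right)} = 2 p$
$D{\left(J \right)} = - \frac{1}{14} + \frac{J}{10}$ ($D{\left(J \right)} = \left(-1\right) \frac{1}{14} + J \frac{1}{10} = - \frac{1}{14} + \frac{J}{10}$)
$T{\left(s \right)} = - \frac{187}{70} - s$ ($T{\left(s \right)} = \left(- \frac{1}{14} + \frac{1}{10} \left(-26\right)\right) - s = \left(- \frac{1}{14} - \frac{13}{5}\right) - s = - \frac{187}{70} - s$)
$S{\left(n \right)} = 2 n$
$\frac{T{\left(-2 \right)}}{g{\left(-461 \right)}} + \frac{497693}{S{\left(-397 \right)}} = \frac{- \frac{187}{70} - -2}{2 \left(-461\right)} + \frac{497693}{2 \left(-397\right)} = \frac{- \frac{187}{70} + 2}{-922} + \frac{497693}{-794} = \left(- \frac{47}{70}\right) \left(- \frac{1}{922}\right) + 497693 \left(- \frac{1}{794}\right) = \frac{47}{64540} - \frac{497693}{794} = - \frac{16060534451}{25622380}$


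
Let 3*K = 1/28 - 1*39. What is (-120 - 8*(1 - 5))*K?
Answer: 24002/21 ≈ 1143.0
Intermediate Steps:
K = -1091/84 (K = (1/28 - 1*39)/3 = (1/28 - 39)/3 = (⅓)*(-1091/28) = -1091/84 ≈ -12.988)
(-120 - 8*(1 - 5))*K = (-120 - 8*(1 - 5))*(-1091/84) = (-120 - 8*(-4))*(-1091/84) = (-120 + 32)*(-1091/84) = -88*(-1091/84) = 24002/21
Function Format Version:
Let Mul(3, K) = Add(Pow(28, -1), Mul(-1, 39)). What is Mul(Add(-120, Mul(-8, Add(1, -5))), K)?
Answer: Rational(24002, 21) ≈ 1143.0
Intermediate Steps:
K = Rational(-1091, 84) (K = Mul(Rational(1, 3), Add(Pow(28, -1), Mul(-1, 39))) = Mul(Rational(1, 3), Add(Rational(1, 28), -39)) = Mul(Rational(1, 3), Rational(-1091, 28)) = Rational(-1091, 84) ≈ -12.988)
Mul(Add(-120, Mul(-8, Add(1, -5))), K) = Mul(Add(-120, Mul(-8, Add(1, -5))), Rational(-1091, 84)) = Mul(Add(-120, Mul(-8, -4)), Rational(-1091, 84)) = Mul(Add(-120, 32), Rational(-1091, 84)) = Mul(-88, Rational(-1091, 84)) = Rational(24002, 21)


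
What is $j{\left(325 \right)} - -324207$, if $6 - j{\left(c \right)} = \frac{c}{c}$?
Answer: $324212$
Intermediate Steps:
$j{\left(c \right)} = 5$ ($j{\left(c \right)} = 6 - \frac{c}{c} = 6 - 1 = 5$)
$j{\left(325 \right)} - -324207 = 5 - -324207 = 5 + 324207 = 324212$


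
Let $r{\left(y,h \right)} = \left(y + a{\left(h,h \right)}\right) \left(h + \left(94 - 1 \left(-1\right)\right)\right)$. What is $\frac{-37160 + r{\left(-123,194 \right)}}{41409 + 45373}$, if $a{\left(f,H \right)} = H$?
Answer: $- \frac{16641}{86782} \approx -0.19176$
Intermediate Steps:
$r{\left(y,h \right)} = \left(95 + h\right) \left(h + y\right)$ ($r{\left(y,h \right)} = \left(y + h\right) \left(h + \left(94 - 1 \left(-1\right)\right)\right) = \left(h + y\right) \left(h + \left(94 - -1\right)\right) = \left(h + y\right) \left(h + \left(94 + 1\right)\right) = \left(h + y\right) \left(h + 95\right) = \left(h + y\right) \left(95 + h\right) = \left(95 + h\right) \left(h + y\right)$)
$\frac{-37160 + r{\left(-123,194 \right)}}{41409 + 45373} = \frac{-37160 + \left(194^{2} + 95 \cdot 194 + 95 \left(-123\right) + 194 \left(-123\right)\right)}{41409 + 45373} = \frac{-37160 + \left(37636 + 18430 - 11685 - 23862\right)}{86782} = \left(-37160 + 20519\right) \frac{1}{86782} = \left(-16641\right) \frac{1}{86782} = - \frac{16641}{86782}$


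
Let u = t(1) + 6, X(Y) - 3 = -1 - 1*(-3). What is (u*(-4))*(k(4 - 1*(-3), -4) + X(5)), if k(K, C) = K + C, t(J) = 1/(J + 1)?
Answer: -208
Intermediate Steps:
X(Y) = 5 (X(Y) = 3 + (-1 - 1*(-3)) = 3 + (-1 + 3) = 3 + 2 = 5)
t(J) = 1/(1 + J)
k(K, C) = C + K
u = 13/2 (u = 1/(1 + 1) + 6 = 1/2 + 6 = ½ + 6 = 13/2 ≈ 6.5000)
(u*(-4))*(k(4 - 1*(-3), -4) + X(5)) = ((13/2)*(-4))*((-4 + (4 - 1*(-3))) + 5) = -26*((-4 + (4 + 3)) + 5) = -26*((-4 + 7) + 5) = -26*(3 + 5) = -26*8 = -208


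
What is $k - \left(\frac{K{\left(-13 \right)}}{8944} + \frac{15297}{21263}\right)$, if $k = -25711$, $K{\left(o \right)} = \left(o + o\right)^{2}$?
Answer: $- \frac{94034102299}{3657236} \approx -25712.0$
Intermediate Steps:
$K{\left(o \right)} = 4 o^{2}$ ($K{\left(o \right)} = \left(2 o\right)^{2} = 4 o^{2}$)
$k - \left(\frac{K{\left(-13 \right)}}{8944} + \frac{15297}{21263}\right) = -25711 - \left(\frac{4 \left(-13\right)^{2}}{8944} + \frac{15297}{21263}\right) = -25711 - \left(4 \cdot 169 \cdot \frac{1}{8944} + 15297 \cdot \frac{1}{21263}\right) = -25711 - \left(676 \cdot \frac{1}{8944} + \frac{15297}{21263}\right) = -25711 - \left(\frac{13}{172} + \frac{15297}{21263}\right) = -25711 - \frac{2907503}{3657236} = - \frac{94034102299}{3657236}$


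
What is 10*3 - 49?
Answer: -19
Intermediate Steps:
10*3 - 49 = 30 - 49 = -19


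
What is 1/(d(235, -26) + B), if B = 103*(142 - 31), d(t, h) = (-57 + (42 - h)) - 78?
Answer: 1/11366 ≈ 8.7982e-5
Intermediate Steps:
d(t, h) = -93 - h (d(t, h) = (-15 - h) - 78 = -93 - h)
B = 11433 (B = 103*111 = 11433)
1/(d(235, -26) + B) = 1/((-93 - 1*(-26)) + 11433) = 1/((-93 + 26) + 11433) = 1/(-67 + 11433) = 1/11366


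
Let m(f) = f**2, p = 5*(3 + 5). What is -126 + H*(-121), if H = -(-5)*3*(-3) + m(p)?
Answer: -188281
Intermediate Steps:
p = 40 (p = 5*8 = 40)
H = 1555 (H = -(-5)*3*(-3) + 40**2 = -1*(-15)*(-3) + 1600 = 15*(-3) + 1600 = -45 + 1600 = 1555)
-126 + H*(-121) = -126 + 1555*(-121) = -126 - 188155 = -188281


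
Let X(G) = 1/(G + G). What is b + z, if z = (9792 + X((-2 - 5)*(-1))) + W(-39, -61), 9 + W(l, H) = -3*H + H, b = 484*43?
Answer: 430039/14 ≈ 30717.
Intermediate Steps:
b = 20812
W(l, H) = -9 - 2*H (W(l, H) = -9 + (-3*H + H) = -9 - 2*H)
X(G) = 1/(2*G)
z = 138671/14 (z = (9792 + 1/(2*(((-2 - 5)*(-1))))) + (-9 - 2*(-61)) = (9792 + 1/(2*((-7*(-1))))) + (-9 + 122) = (9792 + (½)/7) + 113 = (9792 + (½)*(⅐)) + 113 = (9792 + 1/14) + 113 = 137089/14 + 113 = 138671/14 ≈ 9905.1)
b + z = 20812 + 138671/14 = 430039/14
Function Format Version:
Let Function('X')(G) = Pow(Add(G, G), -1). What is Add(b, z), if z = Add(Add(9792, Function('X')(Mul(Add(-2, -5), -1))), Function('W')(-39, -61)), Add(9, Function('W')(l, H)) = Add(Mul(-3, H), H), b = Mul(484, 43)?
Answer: Rational(430039, 14) ≈ 30717.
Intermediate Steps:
b = 20812
Function('W')(l, H) = Add(-9, Mul(-2, H)) (Function('W')(l, H) = Add(-9, Add(Mul(-3, H), H)) = Add(-9, Mul(-2, H)))
Function('X')(G) = Mul(Rational(1, 2), Pow(G, -1)) (Function('X')(G) = Pow(Mul(2, G), -1) = Mul(Rational(1, 2), Pow(G, -1)))
z = Rational(138671, 14) (z = Add(Add(9792, Mul(Rational(1, 2), Pow(Mul(Add(-2, -5), -1), -1))), Add(-9, Mul(-2, -61))) = Add(Add(9792, Mul(Rational(1, 2), Pow(Mul(-7, -1), -1))), Add(-9, 122)) = Add(Add(9792, Mul(Rational(1, 2), Pow(7, -1))), 113) = Add(Add(9792, Mul(Rational(1, 2), Rational(1, 7))), 113) = Add(Add(9792, Rational(1, 14)), 113) = Add(Rational(137089, 14), 113) = Rational(138671, 14) ≈ 9905.1)
Add(b, z) = Add(20812, Rational(138671, 14)) = Rational(430039, 14)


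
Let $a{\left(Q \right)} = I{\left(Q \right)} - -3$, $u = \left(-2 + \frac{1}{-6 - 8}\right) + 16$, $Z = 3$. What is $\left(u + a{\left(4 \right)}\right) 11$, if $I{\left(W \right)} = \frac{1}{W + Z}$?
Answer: $\frac{2629}{14} \approx 187.79$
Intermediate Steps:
$u = \frac{195}{14}$ ($u = \left(-2 + \frac{1}{-14}\right) + 16 = \left(-2 - \frac{1}{14}\right) + 16 = - \frac{29}{14} + 16 = \frac{195}{14} \approx 13.929$)
$I{\left(W \right)} = \frac{1}{3 + W}$ ($I{\left(W \right)} = \frac{1}{W + 3} = \frac{1}{3 + W}$)
$a{\left(Q \right)} = 3 + \frac{1}{3 + Q}$ ($a{\left(Q \right)} = \frac{1}{3 + Q} - -3 = \frac{1}{3 + Q} + 3 = 3 + \frac{1}{3 + Q}$)
$\left(u + a{\left(4 \right)}\right) 11 = \left(\frac{195}{14} + \frac{10 + 3 \cdot 4}{3 + 4}\right) 11 = \left(\frac{195}{14} + \frac{10 + 12}{7}\right) 11 = \left(\frac{195}{14} + \frac{1}{7} \cdot 22\right) 11 = \left(\frac{195}{14} + \frac{22}{7}\right) 11 = \frac{239}{14} \cdot 11 = \frac{2629}{14}$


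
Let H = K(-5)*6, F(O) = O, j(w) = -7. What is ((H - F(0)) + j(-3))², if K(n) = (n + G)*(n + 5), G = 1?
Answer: 49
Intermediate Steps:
K(n) = (1 + n)*(5 + n) (K(n) = (n + 1)*(n + 5) = (1 + n)*(5 + n))
H = 0 (H = (5 + (-5)² + 6*(-5))*6 = (5 + 25 - 30)*6 = 0*6 = 0)
((H - F(0)) + j(-3))² = ((0 - 1*0) - 7)² = ((0 + 0) - 7)² = (0 - 7)² = (-7)² = 49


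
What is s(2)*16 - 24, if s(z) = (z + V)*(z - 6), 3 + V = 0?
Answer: 40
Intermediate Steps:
V = -3 (V = -3 + 0 = -3)
s(z) = (-6 + z)*(-3 + z) (s(z) = (z - 3)*(z - 6) = (-3 + z)*(-6 + z) = (-6 + z)*(-3 + z))
s(2)*16 - 24 = (18 + 2² - 9*2)*16 - 24 = (18 + 4 - 18)*16 - 24 = 4*16 - 24 = 64 - 24 = 40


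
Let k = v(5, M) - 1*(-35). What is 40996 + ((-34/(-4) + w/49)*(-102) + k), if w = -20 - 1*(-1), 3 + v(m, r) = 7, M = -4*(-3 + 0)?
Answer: 1970170/49 ≈ 40208.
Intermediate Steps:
M = 12 (M = -4*(-3) = 12)
v(m, r) = 4 (v(m, r) = -3 + 7 = 4)
w = -19 (w = -20 + 1 = -19)
k = 39 (k = 4 - 1*(-35) = 4 + 35 = 39)
40996 + ((-34/(-4) + w/49)*(-102) + k) = 40996 + ((-34/(-4) - 19/49)*(-102) + 39) = 40996 + ((-34*(-1/4) - 19*1/49)*(-102) + 39) = 40996 + ((17/2 - 19/49)*(-102) + 39) = 40996 + ((795/98)*(-102) + 39) = 40996 + (-40545/49 + 39) = 40996 - 38634/49 = 1970170/49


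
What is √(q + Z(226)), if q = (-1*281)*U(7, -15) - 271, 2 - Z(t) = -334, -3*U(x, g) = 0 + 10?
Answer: √9015/3 ≈ 31.649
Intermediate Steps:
U(x, g) = -10/3 (U(x, g) = -(0 + 10)/3 = -⅓*10 = -10/3)
Z(t) = 336 (Z(t) = 2 - 1*(-334) = 2 + 334 = 336)
q = 1997/3 (q = -1*281*(-10/3) - 271 = -281*(-10/3) - 271 = 2810/3 - 271 = 1997/3 ≈ 665.67)
√(q + Z(226)) = √(1997/3 + 336) = √(3005/3) = √9015/3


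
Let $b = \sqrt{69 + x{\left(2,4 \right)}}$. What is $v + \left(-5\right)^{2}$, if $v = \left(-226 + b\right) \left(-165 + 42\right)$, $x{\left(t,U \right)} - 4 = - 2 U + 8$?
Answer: $27823 - 123 \sqrt{73} \approx 26772.0$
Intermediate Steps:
$x{\left(t,U \right)} = 12 - 2 U$ ($x{\left(t,U \right)} = 4 - \left(-8 + 2 U\right) = 12 - 2 U$)
$b = \sqrt{73}$ ($b = \sqrt{69 + \left(12 - 8\right)} = \sqrt{69 + 4} = \sqrt{73} \approx 8.544$)
$v = 27798 - 123 \sqrt{73}$ ($v = \left(-226 + \sqrt{73}\right) \left(-165 + 42\right) = \left(-226 + \sqrt{73}\right) \left(-123\right) = 27798 - 123 \sqrt{73} \approx 26747.0$)
$v + \left(-5\right)^{2} = \left(27798 - 123 \sqrt{73}\right) + \left(-5\right)^{2} = \left(27798 - 123 \sqrt{73}\right) + 25 = 27823 - 123 \sqrt{73}$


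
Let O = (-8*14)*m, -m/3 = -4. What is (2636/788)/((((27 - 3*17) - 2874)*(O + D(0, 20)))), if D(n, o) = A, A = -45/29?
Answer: 19111/22277323026 ≈ 8.5787e-7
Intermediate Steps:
m = 12 (m = -3*(-4) = 12)
A = -45/29 (A = -45*1/29 = -45/29 ≈ -1.5517)
D(n, o) = -45/29
O = -1344 (O = -8*14*12 = -112*12 = -1344)
(2636/788)/((((27 - 3*17) - 2874)*(O + D(0, 20)))) = (2636/788)/((((27 - 3*17) - 2874)*(-1344 - 45/29))) = (2636*(1/788))/((((27 - 51) - 2874)*(-39021/29))) = 659/(197*(((-24 - 2874)*(-39021/29)))) = 659/(197*((-2898*(-39021/29)))) = 659/(197*(113082858/29)) = (659/197)*(29/113082858) = 19111/22277323026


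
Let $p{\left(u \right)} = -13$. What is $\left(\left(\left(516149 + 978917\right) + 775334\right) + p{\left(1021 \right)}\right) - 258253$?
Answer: $2012134$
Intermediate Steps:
$\left(\left(\left(516149 + 978917\right) + 775334\right) + p{\left(1021 \right)}\right) - 258253 = \left(\left(\left(516149 + 978917\right) + 775334\right) - 13\right) - 258253 = \left(\left(1495066 + 775334\right) - 13\right) - 258253 = \left(2270400 - 13\right) - 258253 = 2270387 - 258253 = 2012134$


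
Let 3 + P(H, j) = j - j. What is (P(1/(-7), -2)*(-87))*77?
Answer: 20097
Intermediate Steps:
P(H, j) = -3 (P(H, j) = -3 + (j - j) = -3 + 0 = -3)
(P(1/(-7), -2)*(-87))*77 = -3*(-87)*77 = 261*77 = 20097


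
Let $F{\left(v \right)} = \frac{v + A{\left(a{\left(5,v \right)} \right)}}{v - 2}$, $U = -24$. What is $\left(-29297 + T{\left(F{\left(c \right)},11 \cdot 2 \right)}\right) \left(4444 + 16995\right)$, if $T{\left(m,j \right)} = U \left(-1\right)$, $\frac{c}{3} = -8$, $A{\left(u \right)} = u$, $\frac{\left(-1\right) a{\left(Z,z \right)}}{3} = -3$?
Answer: $-627583847$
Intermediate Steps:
$a{\left(Z,z \right)} = 9$ ($a{\left(Z,z \right)} = \left(-3\right) \left(-3\right) = 9$)
$c = -24$ ($c = 3 \left(-8\right) = -24$)
$F{\left(v \right)} = \frac{9 + v}{-2 + v}$ ($F{\left(v \right)} = \frac{v + 9}{v - 2} = \frac{9 + v}{-2 + v}$)
$T{\left(m,j \right)} = 24$ ($T{\left(m,j \right)} = \left(-24\right) \left(-1\right) = 24$)
$\left(-29297 + T{\left(F{\left(c \right)},11 \cdot 2 \right)}\right) \left(4444 + 16995\right) = \left(-29297 + 24\right) \left(4444 + 16995\right) = \left(-29273\right) 21439 = -627583847$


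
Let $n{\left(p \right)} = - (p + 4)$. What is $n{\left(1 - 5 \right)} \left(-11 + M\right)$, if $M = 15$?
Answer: $0$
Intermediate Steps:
$n{\left(p \right)} = -4 - p$ ($n{\left(p \right)} = - (4 + p) = -4 - p$)
$n{\left(1 - 5 \right)} \left(-11 + M\right) = \left(-4 - \left(1 - 5\right)\right) \left(-11 + 15\right) = \left(-4 - -4\right) 4 = \left(-4 + 4\right) 4 = 0 \cdot 4 = 0$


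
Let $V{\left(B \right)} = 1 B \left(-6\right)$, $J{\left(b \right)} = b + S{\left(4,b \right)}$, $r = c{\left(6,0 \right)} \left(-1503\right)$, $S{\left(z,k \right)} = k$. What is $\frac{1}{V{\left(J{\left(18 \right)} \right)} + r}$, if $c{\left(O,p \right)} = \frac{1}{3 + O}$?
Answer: $- \frac{1}{383} \approx -0.002611$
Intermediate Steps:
$r = -167$ ($r = \frac{1}{3 + 6} \left(-1503\right) = \frac{1}{9} \left(-1503\right) = -167$)
$J{\left(b \right)} = 2 b$ ($J{\left(b \right)} = b + b = 2 b$)
$V{\left(B \right)} = - 6 B$ ($V{\left(B \right)} = B \left(-6\right) = - 6 B$)
$\frac{1}{V{\left(J{\left(18 \right)} \right)} + r} = \frac{1}{- 6 \cdot 2 \cdot 18 - 167} = \frac{1}{\left(-6\right) 36 - 167} = \frac{1}{-216 - 167} = \frac{1}{-383} = - \frac{1}{383}$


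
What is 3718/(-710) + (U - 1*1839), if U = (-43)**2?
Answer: 1691/355 ≈ 4.7634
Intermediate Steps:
U = 1849
3718/(-710) + (U - 1*1839) = 3718/(-710) + (1849 - 1*1839) = 3718*(-1/710) + (1849 - 1839) = -1859/355 + 10 = 1691/355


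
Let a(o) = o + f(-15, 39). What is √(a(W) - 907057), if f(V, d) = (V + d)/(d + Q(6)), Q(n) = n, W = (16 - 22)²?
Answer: I*√204079605/15 ≈ 952.38*I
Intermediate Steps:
W = 36 (W = (-6)² = 36)
f(V, d) = (V + d)/(6 + d) (f(V, d) = (V + d)/(d + 6) = (V + d)/(6 + d))
a(o) = 8/15 + o (a(o) = o + (-15 + 39)/(6 + 39) = o + 24/45 = o + (1/45)*24 = o + 8/15 = 8/15 + o)
√(a(W) - 907057) = √((8/15 + 36) - 907057) = √(548/15 - 907057) = √(-13605307/15) = I*√204079605/15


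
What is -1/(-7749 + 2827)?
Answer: 1/4922 ≈ 0.00020317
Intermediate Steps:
-1/(-7749 + 2827) = -1/(-4922) = -1*(-1/4922) = 1/4922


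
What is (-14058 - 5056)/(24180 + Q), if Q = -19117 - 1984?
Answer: -19114/3079 ≈ -6.2079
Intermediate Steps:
Q = -21101
(-14058 - 5056)/(24180 + Q) = (-14058 - 5056)/(24180 - 21101) = -19114/3079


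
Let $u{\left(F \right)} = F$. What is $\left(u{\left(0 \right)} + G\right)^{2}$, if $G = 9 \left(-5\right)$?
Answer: $2025$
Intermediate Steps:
$G = -45$
$\left(u{\left(0 \right)} + G\right)^{2} = \left(0 - 45\right)^{2} = \left(-45\right)^{2} = 2025$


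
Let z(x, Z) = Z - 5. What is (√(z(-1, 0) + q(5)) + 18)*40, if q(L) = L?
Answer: 720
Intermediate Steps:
z(x, Z) = -5 + Z
(√(z(-1, 0) + q(5)) + 18)*40 = (√((-5 + 0) + 5) + 18)*40 = (√(-5 + 5) + 18)*40 = (√0 + 18)*40 = (0 + 18)*40 = 18*40 = 720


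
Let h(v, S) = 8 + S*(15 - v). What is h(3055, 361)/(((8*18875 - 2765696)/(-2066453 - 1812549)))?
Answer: -76016802194/46691 ≈ -1.6281e+6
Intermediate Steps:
h(3055, 361)/(((8*18875 - 2765696)/(-2066453 - 1812549))) = (8 + 15*361 - 1*361*3055)/(((8*18875 - 2765696)/(-2066453 - 1812549))) = (8 + 5415 - 1102855)/(((151000 - 2765696)/(-3879002))) = -1097432/((-2614696*(-1/3879002))) = -1097432/1307348/1939501 = -1097432*1939501/1307348 = -76016802194/46691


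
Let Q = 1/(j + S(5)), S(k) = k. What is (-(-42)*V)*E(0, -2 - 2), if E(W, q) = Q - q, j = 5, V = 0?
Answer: 0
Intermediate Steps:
Q = 1/10 (Q = 1/(5 + 5) = 1/10 ≈ 0.10000)
E(W, q) = 1/10 - q
(-(-42)*V)*E(0, -2 - 2) = (-(-42)*0)*(1/10 - (-2 - 2)) = (-14*0)*(1/10 - 1*(-4)) = 0*(1/10 + 4) = 0*(41/10) = 0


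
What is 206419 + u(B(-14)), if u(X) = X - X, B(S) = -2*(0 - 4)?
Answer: 206419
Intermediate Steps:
B(S) = 8 (B(S) = -2*(-4) = 8)
u(X) = 0
206419 + u(B(-14)) = 206419 + 0 = 206419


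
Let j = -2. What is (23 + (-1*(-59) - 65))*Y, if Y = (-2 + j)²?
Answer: 272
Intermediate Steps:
Y = 16 (Y = (-2 - 2)² = (-4)² = 16)
(23 + (-1*(-59) - 65))*Y = (23 + (-1*(-59) - 65))*16 = (23 + (59 - 65))*16 = (23 - 6)*16 = 17*16 = 272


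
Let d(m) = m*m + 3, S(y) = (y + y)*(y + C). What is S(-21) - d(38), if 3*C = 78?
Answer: -1657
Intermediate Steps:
C = 26 (C = (⅓)*78 = 26)
S(y) = 2*y*(26 + y) (S(y) = (y + y)*(y + 26) = (2*y)*(26 + y) = 2*y*(26 + y))
d(m) = 3 + m² (d(m) = m² + 3 = 3 + m²)
S(-21) - d(38) = 2*(-21)*(26 - 21) - (3 + 38²) = 2*(-21)*5 - (3 + 1444) = -210 - 1*1447 = -210 - 1447 = -1657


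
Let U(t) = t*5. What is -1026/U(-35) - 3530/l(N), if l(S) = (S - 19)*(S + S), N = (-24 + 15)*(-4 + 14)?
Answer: 1951237/343350 ≈ 5.6829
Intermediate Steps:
N = -90 (N = -9*10 = -90)
l(S) = 2*S*(-19 + S) (l(S) = (-19 + S)*(2*S) = 2*S*(-19 + S))
U(t) = 5*t
-1026/U(-35) - 3530/l(N) = -1026/(5*(-35)) - 3530*(-1/(180*(-19 - 90))) = -1026/(-175) - 3530/(2*(-90)*(-109)) = -1026*(-1/175) - 3530/19620 = 1026/175 - 3530*1/19620 = 1026/175 - 353/1962 = 1951237/343350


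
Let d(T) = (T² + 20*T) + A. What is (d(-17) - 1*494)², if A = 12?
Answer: 284089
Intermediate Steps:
d(T) = 12 + T² + 20*T (d(T) = (T² + 20*T) + 12 = 12 + T² + 20*T)
(d(-17) - 1*494)² = ((12 + (-17)² + 20*(-17)) - 1*494)² = ((12 + 289 - 340) - 494)² = (-39 - 494)² = (-533)² = 284089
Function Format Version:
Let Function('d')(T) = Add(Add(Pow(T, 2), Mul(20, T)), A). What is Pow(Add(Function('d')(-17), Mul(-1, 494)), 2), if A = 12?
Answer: 284089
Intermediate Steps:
Function('d')(T) = Add(12, Pow(T, 2), Mul(20, T)) (Function('d')(T) = Add(Add(Pow(T, 2), Mul(20, T)), 12) = Add(12, Pow(T, 2), Mul(20, T)))
Pow(Add(Function('d')(-17), Mul(-1, 494)), 2) = Pow(Add(Add(12, Pow(-17, 2), Mul(20, -17)), Mul(-1, 494)), 2) = Pow(Add(Add(12, 289, -340), -494), 2) = Pow(Add(-39, -494), 2) = Pow(-533, 2) = 284089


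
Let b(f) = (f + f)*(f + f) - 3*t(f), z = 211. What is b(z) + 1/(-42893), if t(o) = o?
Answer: 7611405742/42893 ≈ 1.7745e+5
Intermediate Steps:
b(f) = -3*f + 4*f**2 (b(f) = (f + f)*(f + f) - 3*f = (2*f)*(2*f) - 3*f = 4*f**2 - 3*f = -3*f + 4*f**2)
b(z) + 1/(-42893) = 211*(-3 + 4*211) + 1/(-42893) = 211*(-3 + 844) - 1/42893 = 211*841 - 1/42893 = 177451 - 1/42893 = 7611405742/42893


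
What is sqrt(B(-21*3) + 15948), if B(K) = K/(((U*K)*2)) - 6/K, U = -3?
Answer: sqrt(3125794)/14 ≈ 126.29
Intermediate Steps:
B(K) = -1/6 - 6/K (B(K) = K/((-3*K*2)) - 6/K = K/((-6*K)) - 6/K = K*(-1/(6*K)) - 6/K = -1/6 - 6/K)
sqrt(B(-21*3) + 15948) = sqrt((-36 - (-21)*3)/(6*((-21*3))) + 15948) = sqrt((1/6)*(-36 - 1*(-63))/(-63) + 15948) = sqrt((1/6)*(-1/63)*(-36 + 63) + 15948) = sqrt((1/6)*(-1/63)*27 + 15948) = sqrt(-1/14 + 15948) = sqrt(223271/14) = sqrt(3125794)/14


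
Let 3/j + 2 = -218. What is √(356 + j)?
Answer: √4307435/110 ≈ 18.868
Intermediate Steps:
j = -3/220 (j = 3/(-2 - 218) = 3/(-220) = 3*(-1/220) = -3/220 ≈ -0.013636)
√(356 + j) = √(356 - 3/220) = √(78317/220) = √4307435/110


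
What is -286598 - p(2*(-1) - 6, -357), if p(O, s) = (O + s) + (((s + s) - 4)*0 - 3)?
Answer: -286230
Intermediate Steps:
p(O, s) = -3 + O + s (p(O, s) = (O + s) + ((2*s - 4)*0 - 3) = (O + s) + ((-4 + 2*s)*0 - 3) = (O + s) + (0 - 3) = (O + s) - 3 = -3 + O + s)
-286598 - p(2*(-1) - 6, -357) = -286598 - (-3 + (2*(-1) - 6) - 357) = -286598 - (-3 + (-2 - 6) - 357) = -286598 - (-3 - 8 - 357) = -286598 - 1*(-368) = -286598 + 368 = -286230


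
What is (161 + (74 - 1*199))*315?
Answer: 11340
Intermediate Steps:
(161 + (74 - 1*199))*315 = (161 + (74 - 199))*315 = (161 - 125)*315 = 36*315 = 11340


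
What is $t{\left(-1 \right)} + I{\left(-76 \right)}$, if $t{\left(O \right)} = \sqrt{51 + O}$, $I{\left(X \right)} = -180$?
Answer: $-180 + 5 \sqrt{2} \approx -172.93$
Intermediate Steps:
$t{\left(-1 \right)} + I{\left(-76 \right)} = \sqrt{51 - 1} - 180 = \sqrt{50} - 180 = 5 \sqrt{2} - 180 = -180 + 5 \sqrt{2}$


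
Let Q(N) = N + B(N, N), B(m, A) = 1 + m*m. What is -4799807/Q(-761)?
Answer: -4799807/578361 ≈ -8.2990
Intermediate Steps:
B(m, A) = 1 + m²
Q(N) = 1 + N + N² (Q(N) = N + (1 + N²) = 1 + N + N²)
-4799807/Q(-761) = -4799807/(1 - 761 + (-761)²) = -4799807/(1 - 761 + 579121) = -4799807/578361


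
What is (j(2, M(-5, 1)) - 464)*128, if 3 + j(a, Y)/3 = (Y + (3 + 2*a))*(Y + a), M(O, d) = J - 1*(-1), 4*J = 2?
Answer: -49120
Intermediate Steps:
J = 1/2 (J = (1/4)*2 = 1/2 ≈ 0.50000)
M(O, d) = 3/2 (M(O, d) = 1/2 - 1*(-1) = 1/2 + 1 = 3/2)
j(a, Y) = -9 + 3*(Y + a)*(3 + Y + 2*a) (j(a, Y) = -9 + 3*((Y + (3 + 2*a))*(Y + a)) = -9 + 3*((3 + Y + 2*a)*(Y + a)) = -9 + 3*((Y + a)*(3 + Y + 2*a)) = -9 + 3*(Y + a)*(3 + Y + 2*a))
(j(2, M(-5, 1)) - 464)*128 = ((-9 + 3*(3/2)**2 + 6*2**2 + 9*(3/2) + 9*2 + 9*(3/2)*2) - 464)*128 = ((-9 + 3*(9/4) + 6*4 + 27/2 + 18 + 27) - 464)*128 = ((-9 + 27/4 + 24 + 27/2 + 18 + 27) - 464)*128 = (321/4 - 464)*128 = -1535/4*128 = -49120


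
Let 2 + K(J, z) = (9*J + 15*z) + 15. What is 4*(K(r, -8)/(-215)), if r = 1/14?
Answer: 2978/1505 ≈ 1.9787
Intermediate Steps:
r = 1/14 (r = 1*(1/14) = 1/14 ≈ 0.071429)
K(J, z) = 13 + 9*J + 15*z (K(J, z) = -2 + ((9*J + 15*z) + 15) = -2 + (15 + 9*J + 15*z) = 13 + 9*J + 15*z)
4*(K(r, -8)/(-215)) = 4*((13 + 9*(1/14) + 15*(-8))/(-215)) = 4*((13 + 9/14 - 120)*(-1/215)) = 4*(-1489/14*(-1/215)) = 4*(1489/3010) = 2978/1505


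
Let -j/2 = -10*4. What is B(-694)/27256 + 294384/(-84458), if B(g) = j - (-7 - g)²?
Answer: -23939265733/1150993624 ≈ -20.799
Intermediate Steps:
j = 80 (j = -(-20)*4 = -2*(-40) = 80)
B(g) = 80 - (-7 - g)²
B(-694)/27256 + 294384/(-84458) = (80 - (7 - 694)²)/27256 + 294384/(-84458) = (80 - 1*(-687)²)*(1/27256) + 294384*(-1/84458) = (80 - 1*471969)*(1/27256) - 147192/42229 = (80 - 471969)*(1/27256) - 147192/42229 = -471889*1/27256 - 147192/42229 = -471889/27256 - 147192/42229 = -23939265733/1150993624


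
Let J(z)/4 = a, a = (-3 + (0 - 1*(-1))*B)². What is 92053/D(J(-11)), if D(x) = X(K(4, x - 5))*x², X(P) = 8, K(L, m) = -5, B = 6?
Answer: 92053/10368 ≈ 8.8786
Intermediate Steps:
a = 9 (a = (-3 + (0 - 1*(-1))*6)² = (-3 + (0 + 1)*6)² = (-3 + 1*6)² = (-3 + 6)² = 3² = 9)
J(z) = 36 (J(z) = 4*9 = 36)
D(x) = 8*x²
92053/D(J(-11)) = 92053/((8*36²)) = 92053/((8*1296)) = 92053/10368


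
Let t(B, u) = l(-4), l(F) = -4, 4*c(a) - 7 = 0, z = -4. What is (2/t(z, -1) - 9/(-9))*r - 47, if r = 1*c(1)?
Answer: -369/8 ≈ -46.125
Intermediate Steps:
c(a) = 7/4 (c(a) = 7/4 + (1/4)*0 = 7/4 + 0 = 7/4)
t(B, u) = -4
r = 7/4 (r = 1*(7/4) = 7/4 ≈ 1.7500)
(2/t(z, -1) - 9/(-9))*r - 47 = (2/(-4) - 9/(-9))*(7/4) - 47 = (2*(-1/4) - 9*(-1/9))*(7/4) - 47 = (-1/2 + 1)*(7/4) - 47 = (1/2)*(7/4) - 47 = 7/8 - 47 = -369/8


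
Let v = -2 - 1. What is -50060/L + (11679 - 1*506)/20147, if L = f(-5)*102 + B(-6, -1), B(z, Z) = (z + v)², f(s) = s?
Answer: 1013352037/8643063 ≈ 117.24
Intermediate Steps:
v = -3
B(z, Z) = (-3 + z)² (B(z, Z) = (z - 3)² = (-3 + z)²)
L = -429 (L = -5*102 + (-3 - 6)² = -510 + (-9)² = -510 + 81 = -429)
-50060/L + (11679 - 1*506)/20147 = -50060/(-429) + (11679 - 1*506)/20147 = -50060*(-1/429) + (11679 - 506)*(1/20147) = 50060/429 + 11173*(1/20147) = 50060/429 + 11173/20147 = 1013352037/8643063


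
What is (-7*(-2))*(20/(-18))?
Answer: -140/9 ≈ -15.556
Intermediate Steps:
(-7*(-2))*(20/(-18)) = 14*(20*(-1/18)) = 14*(-10/9) = -140/9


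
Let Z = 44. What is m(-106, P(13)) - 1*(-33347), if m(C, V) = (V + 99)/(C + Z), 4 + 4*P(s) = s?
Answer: 8269651/248 ≈ 33345.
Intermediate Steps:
P(s) = -1 + s/4
m(C, V) = (99 + V)/(44 + C) (m(C, V) = (V + 99)/(C + 44) = (99 + V)/(44 + C))
m(-106, P(13)) - 1*(-33347) = (99 + (-1 + (1/4)*13))/(44 - 106) - 1*(-33347) = (99 + (-1 + 13/4))/(-62) + 33347 = -(99 + 9/4)/62 + 33347 = -1/62*405/4 + 33347 = -405/248 + 33347 = 8269651/248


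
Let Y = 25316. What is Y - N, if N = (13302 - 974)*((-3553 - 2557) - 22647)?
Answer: 354541612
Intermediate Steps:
N = -354516296 (N = 12328*(-6110 - 22647) = 12328*(-28757) = -354516296)
Y - N = 25316 - 1*(-354516296) = 25316 + 354516296 = 354541612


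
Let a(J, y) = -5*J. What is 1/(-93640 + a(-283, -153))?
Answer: -1/92225 ≈ -1.0843e-5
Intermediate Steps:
1/(-93640 + a(-283, -153)) = 1/(-93640 - 5*(-283)) = 1/(-93640 + 1415) = 1/(-92225) = -1/92225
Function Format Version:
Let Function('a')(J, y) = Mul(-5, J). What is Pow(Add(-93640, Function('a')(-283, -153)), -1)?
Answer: Rational(-1, 92225) ≈ -1.0843e-5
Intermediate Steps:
Pow(Add(-93640, Function('a')(-283, -153)), -1) = Pow(Add(-93640, Mul(-5, -283)), -1) = Pow(Add(-93640, 1415), -1) = Pow(-92225, -1) = Rational(-1, 92225)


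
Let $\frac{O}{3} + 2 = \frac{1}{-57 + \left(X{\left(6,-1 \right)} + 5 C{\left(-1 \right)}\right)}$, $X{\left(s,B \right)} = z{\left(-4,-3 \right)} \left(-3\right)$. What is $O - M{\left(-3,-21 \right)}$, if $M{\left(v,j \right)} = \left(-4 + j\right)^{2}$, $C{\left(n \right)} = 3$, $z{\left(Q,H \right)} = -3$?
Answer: $- \frac{6942}{11} \approx -631.09$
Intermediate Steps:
$X{\left(s,B \right)} = 9$ ($X{\left(s,B \right)} = \left(-3\right) \left(-3\right) = 9$)
$O = - \frac{67}{11}$ ($O = -6 + \frac{3}{-57 + \left(9 + 5 \cdot 3\right)} = -6 + \frac{3}{-57 + \left(9 + 15\right)} = -6 + \frac{3}{-57 + 24} = -6 + \frac{3}{-33} = -6 + 3 \left(- \frac{1}{33}\right) = -6 - \frac{1}{11} = - \frac{67}{11} \approx -6.0909$)
$O - M{\left(-3,-21 \right)} = - \frac{67}{11} - \left(-4 - 21\right)^{2} = - \frac{67}{11} - \left(-25\right)^{2} = - \frac{67}{11} - 625 = - \frac{6942}{11}$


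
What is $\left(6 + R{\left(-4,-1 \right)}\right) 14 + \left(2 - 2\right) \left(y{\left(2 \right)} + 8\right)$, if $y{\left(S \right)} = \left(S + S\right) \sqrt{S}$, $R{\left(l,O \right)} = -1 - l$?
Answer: $126$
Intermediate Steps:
$y{\left(S \right)} = 2 S^{\frac{3}{2}}$ ($y{\left(S \right)} = 2 S \sqrt{S} = 2 S^{\frac{3}{2}}$)
$\left(6 + R{\left(-4,-1 \right)}\right) 14 + \left(2 - 2\right) \left(y{\left(2 \right)} + 8\right) = \left(6 - -3\right) 14 + \left(2 - 2\right) \left(2 \cdot 2^{\frac{3}{2}} + 8\right) = \left(6 + \left(-1 + 4\right)\right) 14 + 0 \left(2 \cdot 2 \sqrt{2} + 8\right) = \left(6 + 3\right) 14 + 0 \left(4 \sqrt{2} + 8\right) = 9 \cdot 14 + 0 \left(8 + 4 \sqrt{2}\right) = 126 + 0 = 126$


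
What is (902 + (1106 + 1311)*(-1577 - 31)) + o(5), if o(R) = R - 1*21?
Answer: -3885650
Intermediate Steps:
o(R) = -21 + R (o(R) = R - 21 = -21 + R)
(902 + (1106 + 1311)*(-1577 - 31)) + o(5) = (902 + (1106 + 1311)*(-1577 - 31)) + (-21 + 5) = (902 + 2417*(-1608)) - 16 = (902 - 3886536) - 16 = -3885634 - 16 = -3885650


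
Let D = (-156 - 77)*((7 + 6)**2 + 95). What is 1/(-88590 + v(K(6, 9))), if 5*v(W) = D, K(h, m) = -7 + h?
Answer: -5/504462 ≈ -9.9115e-6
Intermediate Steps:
D = -61512 (D = -233*(13**2 + 95) = -233*(169 + 95) = -233*264 = -61512)
v(W) = -61512/5 (v(W) = (1/5)*(-61512) = -61512/5)
1/(-88590 + v(K(6, 9))) = 1/(-88590 - 61512/5) = 1/(-504462/5) = -5/504462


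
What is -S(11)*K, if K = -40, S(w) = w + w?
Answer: 880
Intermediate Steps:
S(w) = 2*w
-S(11)*K = -2*11*(-40) = -22*(-40) = -1*(-880) = 880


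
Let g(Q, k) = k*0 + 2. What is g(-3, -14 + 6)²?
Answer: 4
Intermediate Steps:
g(Q, k) = 2 (g(Q, k) = 0 + 2 = 2)
g(-3, -14 + 6)² = 2² = 4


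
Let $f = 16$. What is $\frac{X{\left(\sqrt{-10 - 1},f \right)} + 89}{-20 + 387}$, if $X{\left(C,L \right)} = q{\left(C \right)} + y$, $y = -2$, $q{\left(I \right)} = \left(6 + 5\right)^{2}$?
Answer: $\frac{208}{367} \approx 0.56676$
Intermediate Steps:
$q{\left(I \right)} = 121$ ($q{\left(I \right)} = 11^{2} = 121$)
$X{\left(C,L \right)} = 119$ ($X{\left(C,L \right)} = 121 - 2 = 119$)
$\frac{X{\left(\sqrt{-10 - 1},f \right)} + 89}{-20 + 387} = \frac{119 + 89}{-20 + 387} = \frac{208}{367}$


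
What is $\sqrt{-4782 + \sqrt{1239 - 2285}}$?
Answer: $\sqrt{-4782 + i \sqrt{1046}} \approx 0.2338 + 69.152 i$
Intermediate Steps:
$\sqrt{-4782 + \sqrt{1239 - 2285}} = \sqrt{-4782 + \sqrt{-1046}} = \sqrt{-4782 + i \sqrt{1046}}$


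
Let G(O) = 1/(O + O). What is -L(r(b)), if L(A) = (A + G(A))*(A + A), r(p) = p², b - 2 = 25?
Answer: -1062883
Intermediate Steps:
b = 27 (b = 2 + 25 = 27)
G(O) = 1/(2*O)
L(A) = 2*A*(A + 1/(2*A)) (L(A) = (A + 1/(2*A))*(A + A) = (A + 1/(2*A))*(2*A) = 2*A*(A + 1/(2*A)))
-L(r(b)) = -(1 + 2*(27²)²) = -(1 + 2*729²) = -(1 + 2*531441) = -(1 + 1062882) = -1*1062883 = -1062883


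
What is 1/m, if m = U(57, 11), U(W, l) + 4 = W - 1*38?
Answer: 1/15 ≈ 0.066667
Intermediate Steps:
U(W, l) = -42 + W (U(W, l) = -4 + (W - 1*38) = -4 + (W - 38) = -4 + (-38 + W) = -42 + W)
m = 15 (m = -42 + 57 = 15)
1/m = 1/15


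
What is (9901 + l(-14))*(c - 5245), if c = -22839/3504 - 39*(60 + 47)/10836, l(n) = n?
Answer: -54766101949417/1054704 ≈ -5.1926e+7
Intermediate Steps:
c = -7280711/1054704 (c = -22839*1/3504 - 39*107*(1/10836) = -7613/1168 - 4173*1/10836 = -7613/1168 - 1391/3612 = -7280711/1054704 ≈ -6.9031)
(9901 + l(-14))*(c - 5245) = (9901 - 14)*(-7280711/1054704 - 5245) = 9887*(-5539203191/1054704) = -54766101949417/1054704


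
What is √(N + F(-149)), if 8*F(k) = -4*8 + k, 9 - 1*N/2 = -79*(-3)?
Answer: I*√7658/4 ≈ 21.878*I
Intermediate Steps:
N = -456 (N = 18 - (-158)*(-3) = 18 - 2*237 = 18 - 474 = -456)
F(k) = -4 + k/8 (F(k) = (-4*8 + k)/8 = (-32 + k)/8 = -4 + k/8)
√(N + F(-149)) = √(-456 + (-4 + (⅛)*(-149))) = √(-456 + (-4 - 149/8)) = √(-456 - 181/8) = √(-3829/8) = I*√7658/4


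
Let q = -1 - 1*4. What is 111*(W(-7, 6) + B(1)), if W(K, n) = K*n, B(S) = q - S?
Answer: -5328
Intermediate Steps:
q = -5 (q = -1 - 4 = -5)
B(S) = -5 - S
111*(W(-7, 6) + B(1)) = 111*(-7*6 + (-5 - 1*1)) = 111*(-42 + (-5 - 1)) = 111*(-42 - 6) = 111*(-48) = -5328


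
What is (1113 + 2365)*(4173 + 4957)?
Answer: 31754140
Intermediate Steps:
(1113 + 2365)*(4173 + 4957) = 3478*9130 = 31754140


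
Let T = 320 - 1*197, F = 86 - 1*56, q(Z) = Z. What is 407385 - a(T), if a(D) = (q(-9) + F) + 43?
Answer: 407321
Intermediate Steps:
F = 30 (F = 86 - 56 = 30)
T = 123 (T = 320 - 197 = 123)
a(D) = 64 (a(D) = (-9 + 30) + 43 = 21 + 43 = 64)
407385 - a(T) = 407385 - 1*64 = 407385 - 64 = 407321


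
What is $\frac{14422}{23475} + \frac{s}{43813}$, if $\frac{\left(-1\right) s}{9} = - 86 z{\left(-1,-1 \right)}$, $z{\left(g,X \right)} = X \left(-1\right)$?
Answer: $\frac{650040736}{1028510175} \approx 0.63202$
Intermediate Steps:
$z{\left(g,X \right)} = - X$
$s = 774$ ($s = - 9 \left(- 86 \left(\left(-1\right) \left(-1\right)\right)\right) = - 9 \left(\left(-86\right) 1\right) = \left(-9\right) \left(-86\right) = 774$)
$\frac{14422}{23475} + \frac{s}{43813} = \frac{14422}{23475} + \frac{774}{43813} = \frac{650040736}{1028510175}$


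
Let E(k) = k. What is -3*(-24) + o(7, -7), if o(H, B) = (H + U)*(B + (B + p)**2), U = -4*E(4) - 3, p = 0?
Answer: -432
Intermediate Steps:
U = -19 (U = -4*4 - 3 = -16 - 3 = -19)
o(H, B) = (-19 + H)*(B + B**2) (o(H, B) = (H - 19)*(B + (B + 0)**2) = (-19 + H)*(B + B**2))
-3*(-24) + o(7, -7) = -3*(-24) - 7*(-19 + 7 - 19*(-7) - 7*7) = 72 - 7*(-19 + 7 + 133 - 49) = 72 - 7*72 = 72 - 504 = -432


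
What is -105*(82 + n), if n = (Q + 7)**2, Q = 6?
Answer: -26355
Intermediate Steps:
n = 169 (n = (6 + 7)**2 = 13**2 = 169)
-105*(82 + n) = -105*(82 + 169) = -105*251 = -26355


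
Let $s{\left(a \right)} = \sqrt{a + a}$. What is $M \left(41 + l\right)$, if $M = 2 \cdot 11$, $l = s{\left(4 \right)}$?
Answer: $902 + 44 \sqrt{2} \approx 964.23$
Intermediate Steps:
$s{\left(a \right)} = \sqrt{2} \sqrt{a}$ ($s{\left(a \right)} = \sqrt{2 a} = \sqrt{2} \sqrt{a}$)
$l = 2 \sqrt{2}$ ($l = \sqrt{2} \sqrt{4} = \sqrt{2} \cdot 2 = 2 \sqrt{2} \approx 2.8284$)
$M = 22$
$M \left(41 + l\right) = 22 \left(41 + 2 \sqrt{2}\right) = 902 + 44 \sqrt{2}$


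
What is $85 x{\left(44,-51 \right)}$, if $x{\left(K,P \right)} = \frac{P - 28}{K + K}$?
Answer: $- \frac{6715}{88} \approx -76.307$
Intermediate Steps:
$x{\left(K,P \right)} = \frac{-28 + P}{2 K}$
$85 x{\left(44,-51 \right)} = 85 \frac{-28 - 51}{2 \cdot 44} = 85 \cdot \frac{1}{2} \cdot \frac{1}{44} \left(-79\right) = 85 \left(- \frac{79}{88}\right) = - \frac{6715}{88}$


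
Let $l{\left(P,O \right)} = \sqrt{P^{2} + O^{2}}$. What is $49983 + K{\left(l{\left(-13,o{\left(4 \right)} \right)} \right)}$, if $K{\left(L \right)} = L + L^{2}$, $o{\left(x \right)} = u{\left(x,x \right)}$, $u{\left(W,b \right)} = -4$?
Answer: $50168 + \sqrt{185} \approx 50182.0$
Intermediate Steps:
$o{\left(x \right)} = -4$
$l{\left(P,O \right)} = \sqrt{O^{2} + P^{2}}$
$49983 + K{\left(l{\left(-13,o{\left(4 \right)} \right)} \right)} = 49983 + \sqrt{\left(-4\right)^{2} + \left(-13\right)^{2}} \left(1 + \sqrt{\left(-4\right)^{2} + \left(-13\right)^{2}}\right) = 49983 + \sqrt{16 + 169} \left(1 + \sqrt{16 + 169}\right) = 49983 + \sqrt{185} \left(1 + \sqrt{185}\right)$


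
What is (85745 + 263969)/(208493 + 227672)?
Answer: 349714/436165 ≈ 0.80179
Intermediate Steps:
(85745 + 263969)/(208493 + 227672) = 349714/436165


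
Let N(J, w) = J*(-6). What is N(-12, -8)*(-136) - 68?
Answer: -9860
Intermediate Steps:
N(J, w) = -6*J
N(-12, -8)*(-136) - 68 = -6*(-12)*(-136) - 68 = 72*(-136) - 68 = -9792 - 68 = -9860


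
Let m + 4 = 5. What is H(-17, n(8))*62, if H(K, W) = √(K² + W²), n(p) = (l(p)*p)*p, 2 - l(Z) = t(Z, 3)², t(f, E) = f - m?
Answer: 62*√9048353 ≈ 1.8650e+5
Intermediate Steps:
m = 1 (m = -4 + 5 = 1)
t(f, E) = -1 + f (t(f, E) = f - 1*1 = f - 1 = -1 + f)
l(Z) = 2 - (-1 + Z)²
n(p) = p²*(2 - (-1 + p)²) (n(p) = ((2 - (-1 + p)²)*p)*p = (p*(2 - (-1 + p)²))*p = p²*(2 - (-1 + p)²))
H(-17, n(8))*62 = √((-17)² + (8²*(2 - (-1 + 8)²))²)*62 = √(289 + (64*(2 - 1*7²))²)*62 = √(289 + (64*(2 - 1*49))²)*62 = √(289 + (64*(2 - 49))²)*62 = √(289 + (64*(-47))²)*62 = √(289 + (-3008)²)*62 = √(289 + 9048064)*62 = √9048353*62 = 62*√9048353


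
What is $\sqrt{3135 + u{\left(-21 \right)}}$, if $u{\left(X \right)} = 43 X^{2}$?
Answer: $\sqrt{22098} \approx 148.65$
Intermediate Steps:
$\sqrt{3135 + u{\left(-21 \right)}} = \sqrt{3135 + 43 \left(-21\right)^{2}} = \sqrt{3135 + 43 \cdot 441} = \sqrt{3135 + 18963} = \sqrt{22098}$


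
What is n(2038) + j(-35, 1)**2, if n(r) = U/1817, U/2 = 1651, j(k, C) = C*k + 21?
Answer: 359434/1817 ≈ 197.82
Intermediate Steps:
j(k, C) = 21 + C*k
U = 3302 (U = 2*1651 = 3302)
n(r) = 3302/1817
n(2038) + j(-35, 1)**2 = 3302/1817 + (21 + 1*(-35))**2 = 3302/1817 + (21 - 35)**2 = 3302/1817 + (-14)**2 = 3302/1817 + 196 = 359434/1817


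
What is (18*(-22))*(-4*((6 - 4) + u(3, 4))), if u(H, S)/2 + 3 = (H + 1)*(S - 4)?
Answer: -6336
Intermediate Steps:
u(H, S) = -6 + 2*(1 + H)*(-4 + S) (u(H, S) = -6 + 2*((H + 1)*(S - 4)) = -6 + 2*((1 + H)*(-4 + S)) = -6 + 2*(1 + H)*(-4 + S))
(18*(-22))*(-4*((6 - 4) + u(3, 4))) = (18*(-22))*(-4*((6 - 4) + (-14 - 8*3 + 2*4 + 2*3*4))) = -(-1584)*(2 + (-14 - 24 + 8 + 24)) = -(-1584)*(2 - 6) = -(-1584)*(-4) = -396*16 = -6336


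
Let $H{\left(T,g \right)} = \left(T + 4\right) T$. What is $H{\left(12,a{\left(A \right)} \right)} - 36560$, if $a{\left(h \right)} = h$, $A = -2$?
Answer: $-36368$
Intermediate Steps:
$H{\left(T,g \right)} = T \left(4 + T\right)$ ($H{\left(T,g \right)} = \left(4 + T\right) T = T \left(4 + T\right)$)
$H{\left(12,a{\left(A \right)} \right)} - 36560 = 12 \left(4 + 12\right) - 36560 = 12 \cdot 16 - 36560 = 192 - 36560 = -36368$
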